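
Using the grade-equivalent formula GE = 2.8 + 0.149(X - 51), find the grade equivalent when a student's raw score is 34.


raw - median = 34 - 51 = -17
slope * diff = 0.149 * -17 = -2.533
GE = 2.8 + -2.533
GE = 0.267

0.267


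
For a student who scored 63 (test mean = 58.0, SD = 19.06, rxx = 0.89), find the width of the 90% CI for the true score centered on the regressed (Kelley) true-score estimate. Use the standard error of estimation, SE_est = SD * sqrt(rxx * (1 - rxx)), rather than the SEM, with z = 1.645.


True score estimate = 0.89*63 + 0.11*58.0 = 62.45
SE_est = SD * sqrt(rxx * (1 - rxx)) = 19.06 * sqrt(0.89 * 0.11) = 19.06 * sqrt(0.0979) = 5.963679
CI = T_est +/- z * SE_est, so width = 2 * z * SE_est = 2 * 1.645 * 5.963679
Width = 19.6205

19.6205


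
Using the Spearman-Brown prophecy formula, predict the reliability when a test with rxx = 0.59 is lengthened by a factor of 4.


r_new = (n * rxx) / (1 + (n-1) * rxx)
r_new = (4 * 0.59) / (1 + 3 * 0.59)
r_new = 2.36 / 2.77
r_new = 0.852

0.852


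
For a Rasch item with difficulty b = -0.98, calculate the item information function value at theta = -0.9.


P = 1/(1+exp(-(-0.9--0.98))) = 0.52
I = P*(1-P) = 0.52 * 0.48
I = 0.2496

0.2496


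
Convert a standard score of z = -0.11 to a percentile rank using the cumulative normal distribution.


CDF(z) = 0.5 * (1 + erf(z/sqrt(2)))
erf(-0.0778) = -0.0876
CDF = 0.4562
Percentile rank = 0.4562 * 100 = 45.62

45.62


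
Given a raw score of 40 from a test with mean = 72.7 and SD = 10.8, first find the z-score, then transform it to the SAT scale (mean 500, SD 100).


z = (X - mean) / SD = (40 - 72.7) / 10.8
z = -32.7 / 10.8
z = -3.0278
SAT-scale = SAT = 500 + 100z
Carry z at full precision (z = -32.7 / 10.8) into the conversion:
SAT-scale = 500 + 100 * (-32.7 / 10.8) = 500 + -3270 / 10.8
SAT-scale = 500 + -302.7778
SAT-scale = 197.2222

197.2222


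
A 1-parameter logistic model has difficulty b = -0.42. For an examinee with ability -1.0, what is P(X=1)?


theta - b = -1.0 - -0.42 = -0.58
exp(-(theta - b)) = exp(0.58) = 1.786
P = 1 / (1 + 1.786)
P = 0.3589

0.3589


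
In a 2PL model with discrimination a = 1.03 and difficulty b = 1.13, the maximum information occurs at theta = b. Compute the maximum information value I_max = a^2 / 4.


For 2PL, max info at theta = b = 1.13
I_max = a^2 / 4 = 1.03^2 / 4
= 1.0609 / 4
I_max = 0.2652

0.2652


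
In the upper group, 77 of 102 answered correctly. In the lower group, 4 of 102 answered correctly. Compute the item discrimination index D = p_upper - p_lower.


p_upper = 77/102 = 0.7549
p_lower = 4/102 = 0.0392
D = 0.7549 - 0.0392 = 0.7157

0.7157


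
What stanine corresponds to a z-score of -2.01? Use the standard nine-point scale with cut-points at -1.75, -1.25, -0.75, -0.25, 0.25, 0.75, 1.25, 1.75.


Stanine boundaries: [-1.75, -1.25, -0.75, -0.25, 0.25, 0.75, 1.25, 1.75]
z = -2.01
Check each boundary:
  z < -1.75
  z < -1.25
  z < -0.75
  z < -0.25
  z < 0.25
  z < 0.75
  z < 1.25
  z < 1.75
Highest qualifying boundary gives stanine = 1

1


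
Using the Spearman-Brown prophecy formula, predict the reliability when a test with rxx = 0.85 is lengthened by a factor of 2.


r_new = (n * rxx) / (1 + (n-1) * rxx)
r_new = (2 * 0.85) / (1 + 1 * 0.85)
r_new = 1.7 / 1.85
r_new = 0.9189

0.9189


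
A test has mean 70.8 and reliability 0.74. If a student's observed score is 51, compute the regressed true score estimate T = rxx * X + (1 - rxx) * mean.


T_est = rxx * X + (1 - rxx) * mean
T_est = 0.74 * 51 + 0.26 * 70.8
T_est = 37.74 + 18.408
T_est = 56.148

56.148


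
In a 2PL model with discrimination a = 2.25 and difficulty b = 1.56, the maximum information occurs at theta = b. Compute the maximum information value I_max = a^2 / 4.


For 2PL, max info at theta = b = 1.56
I_max = a^2 / 4 = 2.25^2 / 4
= 5.0625 / 4
I_max = 1.2656

1.2656


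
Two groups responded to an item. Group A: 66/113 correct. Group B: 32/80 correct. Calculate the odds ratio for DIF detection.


Odds_A = 66/47 = 1.4043
Odds_B = 32/48 = 0.6667
OR = Odds_A / Odds_B = 1.4043 / 0.6667
Exactly, OR = (66 * 48) / (47 * 32) = 3168 / 1504
OR = 2.1064

2.1064


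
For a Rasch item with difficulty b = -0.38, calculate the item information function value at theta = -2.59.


P = 1/(1+exp(-(-2.59--0.38))) = 0.0989
I = P*(1-P) = 0.0989 * 0.9011
I = 0.0891

0.0891


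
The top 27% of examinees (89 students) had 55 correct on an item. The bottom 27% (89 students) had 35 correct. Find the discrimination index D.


p_upper = 55/89 = 0.618
p_lower = 35/89 = 0.3933
D = 0.618 - 0.3933 = 0.2247

0.2247


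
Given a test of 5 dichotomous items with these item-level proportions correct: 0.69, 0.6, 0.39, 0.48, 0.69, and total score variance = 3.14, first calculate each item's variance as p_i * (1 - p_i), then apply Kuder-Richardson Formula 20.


For each item, compute p_i * q_i:
  Item 1: 0.69 * 0.31 = 0.2139
  Item 2: 0.6 * 0.4 = 0.24
  Item 3: 0.39 * 0.61 = 0.2379
  Item 4: 0.48 * 0.52 = 0.2496
  Item 5: 0.69 * 0.31 = 0.2139
Sum(p_i * q_i) = 0.2139 + 0.24 + 0.2379 + 0.2496 + 0.2139 = 1.1553
KR-20 = (k/(k-1)) * (1 - Sum(p_i*q_i) / Var_total)
= (5/4) * (1 - 1.1553/3.14)
= 1.25 * 0.6321
KR-20 = 0.7901

0.7901


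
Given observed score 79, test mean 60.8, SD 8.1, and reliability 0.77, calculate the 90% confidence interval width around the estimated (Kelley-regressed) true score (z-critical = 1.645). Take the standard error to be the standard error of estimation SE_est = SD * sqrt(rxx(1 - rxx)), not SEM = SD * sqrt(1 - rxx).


True score estimate = 0.77*79 + 0.23*60.8 = 74.814
SE_est = SD * sqrt(rxx * (1 - rxx)) = 8.1 * sqrt(0.77 * 0.23) = 8.1 * sqrt(0.1771) = 3.408743
CI = T_est +/- z * SE_est, so width = 2 * z * SE_est = 2 * 1.645 * 3.408743
Width = 11.2148

11.2148


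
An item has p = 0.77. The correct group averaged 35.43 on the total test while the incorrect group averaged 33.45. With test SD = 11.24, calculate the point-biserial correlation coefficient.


q = 1 - p = 0.23
rpb = ((M1 - M0) / SD) * sqrt(p * q)
rpb = ((35.43 - 33.45) / 11.24) * sqrt(0.77 * 0.23)
rpb = 0.0741

0.0741


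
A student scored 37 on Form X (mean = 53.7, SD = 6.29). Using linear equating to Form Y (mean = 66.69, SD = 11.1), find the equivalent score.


slope = SD_Y / SD_X = 11.1 / 6.29 ~ 1.7647
intercept = mean_Y - slope * mean_X = 66.69 - (11.1 / 6.29) * 53.7 ~ -28.0747
Y = slope * X + intercept. To avoid rounding drift from the rounded slope/intercept, evaluate the equivalent form Y = mean_Y + SD_Y * (X - mean_X) / SD_X at full precision:
Y = 66.69 + 11.1 * (37 - 53.7) / 6.29
Y = 66.69 - 11.1 * 16.7 / 6.29
Y = 66.69 - 185.37 / 6.29
Y = 66.69 - 29.4706
Y = 37.2194

37.2194


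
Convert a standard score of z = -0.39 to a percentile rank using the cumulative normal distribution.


CDF(z) = 0.5 * (1 + erf(z/sqrt(2)))
erf(-0.2758) = -0.3035
CDF = 0.3483
Percentile rank = 0.3483 * 100 = 34.83

34.83


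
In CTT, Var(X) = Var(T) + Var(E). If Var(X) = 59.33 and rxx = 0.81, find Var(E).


var_true = rxx * var_obs = 0.81 * 59.33 = 48.0573
var_error = var_obs - var_true
var_error = 59.33 - 48.0573
var_error = 11.2727

11.2727


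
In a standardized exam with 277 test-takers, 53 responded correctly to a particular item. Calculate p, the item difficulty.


Item difficulty p = number correct / total examinees
p = 53 / 277
p = 0.1913

0.1913


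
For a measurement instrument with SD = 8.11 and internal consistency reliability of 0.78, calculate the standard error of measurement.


SEM = SD * sqrt(1 - rxx)
SEM = 8.11 * sqrt(1 - 0.78)
SEM = 8.11 * sqrt(0.22) = 8.11 * 0.469042
SEM = 3.8039

3.8039


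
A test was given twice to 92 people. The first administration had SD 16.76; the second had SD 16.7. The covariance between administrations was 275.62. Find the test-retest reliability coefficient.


r = cov(X,Y) / (SD_X * SD_Y)
r = 275.62 / (16.76 * 16.7)
r = 275.62 / 279.892
r = 0.9847

0.9847


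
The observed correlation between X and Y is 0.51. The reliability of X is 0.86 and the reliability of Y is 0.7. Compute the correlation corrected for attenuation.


r_corrected = rxy / sqrt(rxx * ryy)
= 0.51 / sqrt(0.86 * 0.7)
= 0.51 / sqrt(0.602)
= 0.51 / 0.775887
r_corrected = 0.6573

0.6573


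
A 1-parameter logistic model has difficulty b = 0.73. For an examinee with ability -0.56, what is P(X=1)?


theta - b = -0.56 - 0.73 = -1.29
exp(-(theta - b)) = exp(1.29) = 3.6328
P = 1 / (1 + 3.6328)
P = 0.2159

0.2159


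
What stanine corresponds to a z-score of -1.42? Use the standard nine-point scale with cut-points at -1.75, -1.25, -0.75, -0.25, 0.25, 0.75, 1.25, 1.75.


Stanine boundaries: [-1.75, -1.25, -0.75, -0.25, 0.25, 0.75, 1.25, 1.75]
z = -1.42
Check each boundary:
  z >= -1.75 -> could be stanine 2
  z < -1.25
  z < -0.75
  z < -0.25
  z < 0.25
  z < 0.75
  z < 1.25
  z < 1.75
Highest qualifying boundary gives stanine = 2

2


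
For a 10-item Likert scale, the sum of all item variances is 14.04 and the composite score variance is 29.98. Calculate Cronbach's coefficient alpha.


alpha = (k/(k-1)) * (1 - sum(si^2)/s_total^2)
= (10/9) * (1 - 14.04/29.98)
alpha = 0.5908

0.5908


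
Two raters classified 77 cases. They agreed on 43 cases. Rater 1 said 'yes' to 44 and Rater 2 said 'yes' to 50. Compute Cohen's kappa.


P_o = 43/77 = 0.558442
P_e = (44*50 + 33*27) / 5929 = 0.521336
kappa = (P_o - P_e) / (1 - P_e)
kappa = (0.558442 - 0.521336) / (1 - 0.521336)
kappa = 0.0775

0.0775


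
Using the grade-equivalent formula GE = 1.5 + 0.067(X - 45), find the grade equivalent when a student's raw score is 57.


raw - median = 57 - 45 = 12
slope * diff = 0.067 * 12 = 0.804
GE = 1.5 + 0.804
GE = 2.304

2.304


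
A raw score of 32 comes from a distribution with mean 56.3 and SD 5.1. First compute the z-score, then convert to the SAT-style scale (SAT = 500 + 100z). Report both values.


z = (X - mean) / SD = (32 - 56.3) / 5.1
z = -24.3 / 5.1
z = -4.7647
SAT-scale = SAT = 500 + 100z
Carry z at full precision (z = -24.3 / 5.1) into the conversion:
SAT-scale = 500 + 100 * (-24.3 / 5.1) = 500 + -2430 / 5.1
SAT-scale = 500 + -476.4706
SAT-scale = 23.5294

23.5294


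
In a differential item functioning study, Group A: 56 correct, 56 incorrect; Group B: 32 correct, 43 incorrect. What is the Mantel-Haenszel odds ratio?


Odds_A = 56/56 = 1.0
Odds_B = 32/43 = 0.7442
OR = Odds_A / Odds_B = 1.0 / 0.7442
Exactly, OR = (56 * 43) / (56 * 32) = 2408 / 1792
OR = 1.3438

1.3438


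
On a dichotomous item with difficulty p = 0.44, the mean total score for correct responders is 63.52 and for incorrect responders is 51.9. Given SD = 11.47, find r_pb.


q = 1 - p = 0.56
rpb = ((M1 - M0) / SD) * sqrt(p * q)
rpb = ((63.52 - 51.9) / 11.47) * sqrt(0.44 * 0.56)
rpb = 0.5029

0.5029


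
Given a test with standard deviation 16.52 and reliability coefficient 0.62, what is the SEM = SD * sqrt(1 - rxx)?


SEM = SD * sqrt(1 - rxx)
SEM = 16.52 * sqrt(1 - 0.62)
SEM = 16.52 * sqrt(0.38) = 16.52 * 0.616441
SEM = 10.1836

10.1836


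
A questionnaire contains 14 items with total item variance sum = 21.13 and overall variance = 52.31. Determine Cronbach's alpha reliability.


alpha = (k/(k-1)) * (1 - sum(si^2)/s_total^2)
= (14/13) * (1 - 21.13/52.31)
alpha = 0.6419

0.6419


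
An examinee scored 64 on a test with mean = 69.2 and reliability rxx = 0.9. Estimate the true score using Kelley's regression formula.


T_est = rxx * X + (1 - rxx) * mean
T_est = 0.9 * 64 + 0.1 * 69.2
T_est = 57.6 + 6.92
T_est = 64.52

64.52


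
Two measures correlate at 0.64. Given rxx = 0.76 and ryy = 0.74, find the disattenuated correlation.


r_corrected = rxy / sqrt(rxx * ryy)
= 0.64 / sqrt(0.76 * 0.74)
= 0.64 / sqrt(0.5624)
= 0.64 / 0.749933
r_corrected = 0.8534

0.8534


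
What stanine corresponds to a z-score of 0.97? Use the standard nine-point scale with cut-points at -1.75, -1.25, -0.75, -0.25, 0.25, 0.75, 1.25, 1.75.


Stanine boundaries: [-1.75, -1.25, -0.75, -0.25, 0.25, 0.75, 1.25, 1.75]
z = 0.97
Check each boundary:
  z >= -1.75 -> could be stanine 2
  z >= -1.25 -> could be stanine 3
  z >= -0.75 -> could be stanine 4
  z >= -0.25 -> could be stanine 5
  z >= 0.25 -> could be stanine 6
  z >= 0.75 -> could be stanine 7
  z < 1.25
  z < 1.75
Highest qualifying boundary gives stanine = 7

7


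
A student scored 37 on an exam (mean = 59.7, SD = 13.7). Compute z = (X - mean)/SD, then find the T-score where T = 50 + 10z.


z = (X - mean) / SD = (37 - 59.7) / 13.7
z = -22.7 / 13.7
z = -1.6569
T-score = T = 50 + 10z
Carry z at full precision (z = -22.7 / 13.7) into the conversion:
T-score = 50 + 10 * (-22.7 / 13.7) = 50 + -227 / 13.7
T-score = 50 + -16.5693
T-score = 33.4307

33.4307


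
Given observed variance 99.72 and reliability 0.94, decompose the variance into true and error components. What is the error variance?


var_true = rxx * var_obs = 0.94 * 99.72 = 93.7368
var_error = var_obs - var_true
var_error = 99.72 - 93.7368
var_error = 5.9832

5.9832


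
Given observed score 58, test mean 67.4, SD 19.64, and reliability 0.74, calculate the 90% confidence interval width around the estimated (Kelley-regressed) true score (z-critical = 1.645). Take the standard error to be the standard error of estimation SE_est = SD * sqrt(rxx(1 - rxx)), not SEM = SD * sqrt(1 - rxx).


True score estimate = 0.74*58 + 0.26*67.4 = 60.444
SE_est = SD * sqrt(rxx * (1 - rxx)) = 19.64 * sqrt(0.74 * 0.26) = 19.64 * sqrt(0.1924) = 8.614777
CI = T_est +/- z * SE_est, so width = 2 * z * SE_est = 2 * 1.645 * 8.614777
Width = 28.3426

28.3426


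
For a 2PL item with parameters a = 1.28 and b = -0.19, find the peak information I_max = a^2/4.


For 2PL, max info at theta = b = -0.19
I_max = a^2 / 4 = 1.28^2 / 4
= 1.6384 / 4
I_max = 0.4096

0.4096


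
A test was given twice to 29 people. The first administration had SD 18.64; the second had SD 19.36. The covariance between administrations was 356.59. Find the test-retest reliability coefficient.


r = cov(X,Y) / (SD_X * SD_Y)
r = 356.59 / (18.64 * 19.36)
r = 356.59 / 360.8704
r = 0.9881

0.9881


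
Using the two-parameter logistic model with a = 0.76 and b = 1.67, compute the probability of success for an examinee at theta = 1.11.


a*(theta - b) = 0.76 * (1.11 - 1.67) = -0.4256
exp(--0.4256) = 1.5305
P = 1 / (1 + 1.5305)
P = 0.3952

0.3952


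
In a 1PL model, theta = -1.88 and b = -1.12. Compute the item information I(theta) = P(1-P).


P = 1/(1+exp(-(-1.88--1.12))) = 0.3186
I = P*(1-P) = 0.3186 * 0.6814
I = 0.2171

0.2171


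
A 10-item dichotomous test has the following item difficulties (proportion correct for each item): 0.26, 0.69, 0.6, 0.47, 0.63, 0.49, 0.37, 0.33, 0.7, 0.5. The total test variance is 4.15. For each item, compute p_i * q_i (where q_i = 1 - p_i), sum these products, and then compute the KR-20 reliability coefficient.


For each item, compute p_i * q_i:
  Item 1: 0.26 * 0.74 = 0.1924
  Item 2: 0.69 * 0.31 = 0.2139
  Item 3: 0.6 * 0.4 = 0.24
  Item 4: 0.47 * 0.53 = 0.2491
  Item 5: 0.63 * 0.37 = 0.2331
  Item 6: 0.49 * 0.51 = 0.2499
  Item 7: 0.37 * 0.63 = 0.2331
  Item 8: 0.33 * 0.67 = 0.2211
  Item 9: 0.7 * 0.3 = 0.21
  Item 10: 0.5 * 0.5 = 0.25
Sum(p_i * q_i) = 0.1924 + 0.2139 + 0.24 + 0.2491 + 0.2331 + 0.2499 + 0.2331 + 0.2211 + 0.21 + 0.25 = 2.2926
KR-20 = (k/(k-1)) * (1 - Sum(p_i*q_i) / Var_total)
= (10/9) * (1 - 2.2926/4.15)
= 1.1111 * 0.4476
KR-20 = 0.4973

0.4973


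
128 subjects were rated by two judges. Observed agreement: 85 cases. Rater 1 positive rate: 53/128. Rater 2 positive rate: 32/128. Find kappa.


P_o = 85/128 = 0.664062
P_e = (53*32 + 75*96) / 16384 = 0.542969
kappa = (P_o - P_e) / (1 - P_e)
kappa = (0.664062 - 0.542969) / (1 - 0.542969)
kappa = 0.265

0.265


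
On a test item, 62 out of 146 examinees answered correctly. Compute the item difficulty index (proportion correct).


Item difficulty p = number correct / total examinees
p = 62 / 146
p = 0.4247

0.4247


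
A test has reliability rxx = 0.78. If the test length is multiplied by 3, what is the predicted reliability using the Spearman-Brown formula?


r_new = (n * rxx) / (1 + (n-1) * rxx)
r_new = (3 * 0.78) / (1 + 2 * 0.78)
r_new = 2.34 / 2.56
r_new = 0.9141

0.9141


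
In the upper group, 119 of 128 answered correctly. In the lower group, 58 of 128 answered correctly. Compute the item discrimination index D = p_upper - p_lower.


p_upper = 119/128 = 0.9297
p_lower = 58/128 = 0.4531
D = 0.9297 - 0.4531 = 0.4766

0.4766


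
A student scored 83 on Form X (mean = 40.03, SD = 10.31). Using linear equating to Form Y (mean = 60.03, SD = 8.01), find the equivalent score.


slope = SD_Y / SD_X = 8.01 / 10.31 ~ 0.7769
intercept = mean_Y - slope * mean_X = 60.03 - (8.01 / 10.31) * 40.03 ~ 28.9301
Y = slope * X + intercept. To avoid rounding drift from the rounded slope/intercept, evaluate the equivalent form Y = mean_Y + SD_Y * (X - mean_X) / SD_X at full precision:
Y = 60.03 + 8.01 * (83 - 40.03) / 10.31
Y = 60.03 + 8.01 * 42.97 / 10.31
Y = 60.03 + 344.1897 / 10.31
Y = 60.03 + 33.3841
Y = 93.4141

93.4141


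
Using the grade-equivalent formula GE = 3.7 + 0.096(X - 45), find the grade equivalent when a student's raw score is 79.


raw - median = 79 - 45 = 34
slope * diff = 0.096 * 34 = 3.264
GE = 3.7 + 3.264
GE = 6.964

6.964


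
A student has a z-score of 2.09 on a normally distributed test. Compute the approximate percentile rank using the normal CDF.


CDF(z) = 0.5 * (1 + erf(z/sqrt(2)))
erf(1.4779) = 0.9634
CDF = 0.9817
Percentile rank = 0.9817 * 100 = 98.17

98.17


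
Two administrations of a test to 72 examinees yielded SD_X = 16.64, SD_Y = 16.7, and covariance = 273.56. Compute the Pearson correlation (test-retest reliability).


r = cov(X,Y) / (SD_X * SD_Y)
r = 273.56 / (16.64 * 16.7)
r = 273.56 / 277.888
r = 0.9844

0.9844


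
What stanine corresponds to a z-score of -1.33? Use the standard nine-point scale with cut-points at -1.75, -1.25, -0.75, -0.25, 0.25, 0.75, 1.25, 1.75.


Stanine boundaries: [-1.75, -1.25, -0.75, -0.25, 0.25, 0.75, 1.25, 1.75]
z = -1.33
Check each boundary:
  z >= -1.75 -> could be stanine 2
  z < -1.25
  z < -0.75
  z < -0.25
  z < 0.25
  z < 0.75
  z < 1.25
  z < 1.75
Highest qualifying boundary gives stanine = 2

2


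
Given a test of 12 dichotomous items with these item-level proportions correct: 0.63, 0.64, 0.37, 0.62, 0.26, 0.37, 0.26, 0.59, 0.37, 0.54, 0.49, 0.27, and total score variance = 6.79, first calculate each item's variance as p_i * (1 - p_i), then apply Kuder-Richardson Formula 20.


For each item, compute p_i * q_i:
  Item 1: 0.63 * 0.37 = 0.2331
  Item 2: 0.64 * 0.36 = 0.2304
  Item 3: 0.37 * 0.63 = 0.2331
  Item 4: 0.62 * 0.38 = 0.2356
  Item 5: 0.26 * 0.74 = 0.1924
  Item 6: 0.37 * 0.63 = 0.2331
  Item 7: 0.26 * 0.74 = 0.1924
  Item 8: 0.59 * 0.41 = 0.2419
  Item 9: 0.37 * 0.63 = 0.2331
  Item 10: 0.54 * 0.46 = 0.2484
  Item 11: 0.49 * 0.51 = 0.2499
  Item 12: 0.27 * 0.73 = 0.1971
Sum(p_i * q_i) = 0.2331 + 0.2304 + 0.2331 + 0.2356 + 0.1924 + 0.2331 + 0.1924 + 0.2419 + 0.2331 + 0.2484 + 0.2499 + 0.1971 = 2.7205
KR-20 = (k/(k-1)) * (1 - Sum(p_i*q_i) / Var_total)
= (12/11) * (1 - 2.7205/6.79)
= 1.0909 * 0.5993
KR-20 = 0.6538

0.6538


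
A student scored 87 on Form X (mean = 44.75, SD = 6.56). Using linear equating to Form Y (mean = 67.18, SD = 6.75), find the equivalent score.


slope = SD_Y / SD_X = 6.75 / 6.56 ~ 1.029
intercept = mean_Y - slope * mean_X = 67.18 - (6.75 / 6.56) * 44.75 ~ 21.1339
Y = slope * X + intercept. To avoid rounding drift from the rounded slope/intercept, evaluate the equivalent form Y = mean_Y + SD_Y * (X - mean_X) / SD_X at full precision:
Y = 67.18 + 6.75 * (87 - 44.75) / 6.56
Y = 67.18 + 6.75 * 42.25 / 6.56
Y = 67.18 + 285.1875 / 6.56
Y = 67.18 + 43.4737
Y = 110.6537

110.6537


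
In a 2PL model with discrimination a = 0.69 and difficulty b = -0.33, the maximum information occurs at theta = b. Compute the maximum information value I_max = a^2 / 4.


For 2PL, max info at theta = b = -0.33
I_max = a^2 / 4 = 0.69^2 / 4
= 0.4761 / 4
I_max = 0.119

0.119


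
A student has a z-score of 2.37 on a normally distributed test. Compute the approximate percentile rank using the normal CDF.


CDF(z) = 0.5 * (1 + erf(z/sqrt(2)))
erf(1.6758) = 0.9822
CDF = 0.9911
Percentile rank = 0.9911 * 100 = 99.11

99.11


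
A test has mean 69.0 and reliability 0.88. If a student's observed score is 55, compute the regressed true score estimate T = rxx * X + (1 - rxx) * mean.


T_est = rxx * X + (1 - rxx) * mean
T_est = 0.88 * 55 + 0.12 * 69.0
T_est = 48.4 + 8.28
T_est = 56.68

56.68


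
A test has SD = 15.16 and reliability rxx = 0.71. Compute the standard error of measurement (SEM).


SEM = SD * sqrt(1 - rxx)
SEM = 15.16 * sqrt(1 - 0.71)
SEM = 15.16 * sqrt(0.29) = 15.16 * 0.538516
SEM = 8.1639

8.1639


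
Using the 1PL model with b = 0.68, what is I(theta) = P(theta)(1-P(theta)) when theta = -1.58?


P = 1/(1+exp(-(-1.58-0.68))) = 0.0945
I = P*(1-P) = 0.0945 * 0.9055
I = 0.0856

0.0856


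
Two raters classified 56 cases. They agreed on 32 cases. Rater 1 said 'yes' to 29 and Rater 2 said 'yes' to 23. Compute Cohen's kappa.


P_o = 32/56 = 0.571429
P_e = (29*23 + 27*33) / 3136 = 0.496811
kappa = (P_o - P_e) / (1 - P_e)
kappa = (0.571429 - 0.496811) / (1 - 0.496811)
kappa = 0.1483

0.1483


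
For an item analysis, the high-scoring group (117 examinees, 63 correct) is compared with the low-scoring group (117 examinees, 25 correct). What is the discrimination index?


p_upper = 63/117 = 0.5385
p_lower = 25/117 = 0.2137
D = 0.5385 - 0.2137 = 0.3248

0.3248


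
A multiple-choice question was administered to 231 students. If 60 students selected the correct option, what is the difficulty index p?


Item difficulty p = number correct / total examinees
p = 60 / 231
p = 0.2597

0.2597


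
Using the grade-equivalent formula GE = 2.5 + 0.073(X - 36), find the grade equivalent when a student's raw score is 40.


raw - median = 40 - 36 = 4
slope * diff = 0.073 * 4 = 0.292
GE = 2.5 + 0.292
GE = 2.792

2.792


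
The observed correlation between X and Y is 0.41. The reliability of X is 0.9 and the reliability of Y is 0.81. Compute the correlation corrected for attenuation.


r_corrected = rxy / sqrt(rxx * ryy)
= 0.41 / sqrt(0.9 * 0.81)
= 0.41 / sqrt(0.729)
= 0.41 / 0.853815
r_corrected = 0.4802

0.4802


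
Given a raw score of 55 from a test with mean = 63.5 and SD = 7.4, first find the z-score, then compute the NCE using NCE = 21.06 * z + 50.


z = (X - mean) / SD = (55 - 63.5) / 7.4
z = -8.5 / 7.4
z = -1.1486
NCE = NCE = 21.06z + 50
Carry z at full precision (z = -8.5 / 7.4) into the conversion:
NCE = 21.06 * (-8.5 / 7.4) + 50 = -179.01 / 7.4 + 50
NCE = -24.1905 + 50
NCE = 25.8095

25.8095


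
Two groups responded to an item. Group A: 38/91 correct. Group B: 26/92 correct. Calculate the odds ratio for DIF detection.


Odds_A = 38/53 = 0.717
Odds_B = 26/66 = 0.3939
OR = Odds_A / Odds_B = 0.717 / 0.3939
Exactly, OR = (38 * 66) / (53 * 26) = 2508 / 1378
OR = 1.82

1.82


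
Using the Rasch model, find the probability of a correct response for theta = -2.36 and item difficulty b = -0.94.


theta - b = -2.36 - -0.94 = -1.42
exp(-(theta - b)) = exp(1.42) = 4.1371
P = 1 / (1 + 4.1371)
P = 0.1947

0.1947


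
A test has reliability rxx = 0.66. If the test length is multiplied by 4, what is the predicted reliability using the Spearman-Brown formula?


r_new = (n * rxx) / (1 + (n-1) * rxx)
r_new = (4 * 0.66) / (1 + 3 * 0.66)
r_new = 2.64 / 2.98
r_new = 0.8859

0.8859


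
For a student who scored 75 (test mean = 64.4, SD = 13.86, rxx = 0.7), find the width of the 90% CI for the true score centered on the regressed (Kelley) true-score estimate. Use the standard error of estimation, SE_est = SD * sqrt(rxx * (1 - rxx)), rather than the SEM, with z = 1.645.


True score estimate = 0.7*75 + 0.3*64.4 = 71.82
SE_est = SD * sqrt(rxx * (1 - rxx)) = 13.86 * sqrt(0.7 * 0.3) = 13.86 * sqrt(0.21) = 6.35145
CI = T_est +/- z * SE_est, so width = 2 * z * SE_est = 2 * 1.645 * 6.35145
Width = 20.8963

20.8963


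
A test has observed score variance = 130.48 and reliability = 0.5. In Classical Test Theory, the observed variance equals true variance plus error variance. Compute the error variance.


var_true = rxx * var_obs = 0.5 * 130.48 = 65.24
var_error = var_obs - var_true
var_error = 130.48 - 65.24
var_error = 65.24

65.24


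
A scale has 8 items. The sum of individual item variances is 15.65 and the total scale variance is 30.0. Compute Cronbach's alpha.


alpha = (k/(k-1)) * (1 - sum(si^2)/s_total^2)
= (8/7) * (1 - 15.65/30.0)
alpha = 0.5467

0.5467


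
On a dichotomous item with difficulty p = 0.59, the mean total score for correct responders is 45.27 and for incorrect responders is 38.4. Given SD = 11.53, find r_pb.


q = 1 - p = 0.41
rpb = ((M1 - M0) / SD) * sqrt(p * q)
rpb = ((45.27 - 38.4) / 11.53) * sqrt(0.59 * 0.41)
rpb = 0.2931

0.2931


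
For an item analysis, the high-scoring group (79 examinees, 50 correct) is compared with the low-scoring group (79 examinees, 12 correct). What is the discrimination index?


p_upper = 50/79 = 0.6329
p_lower = 12/79 = 0.1519
D = 0.6329 - 0.1519 = 0.481

0.481


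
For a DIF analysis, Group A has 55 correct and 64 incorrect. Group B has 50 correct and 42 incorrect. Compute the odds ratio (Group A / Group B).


Odds_A = 55/64 = 0.8594
Odds_B = 50/42 = 1.1905
OR = Odds_A / Odds_B = 0.8594 / 1.1905
Exactly, OR = (55 * 42) / (64 * 50) = 2310 / 3200
OR = 0.7219

0.7219


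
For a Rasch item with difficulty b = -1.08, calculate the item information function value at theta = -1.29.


P = 1/(1+exp(-(-1.29--1.08))) = 0.4477
I = P*(1-P) = 0.4477 * 0.5523
I = 0.2473

0.2473


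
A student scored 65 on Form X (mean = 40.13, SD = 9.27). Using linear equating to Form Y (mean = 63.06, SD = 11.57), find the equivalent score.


slope = SD_Y / SD_X = 11.57 / 9.27 ~ 1.2481
intercept = mean_Y - slope * mean_X = 63.06 - (11.57 / 9.27) * 40.13 ~ 12.9733
Y = slope * X + intercept. To avoid rounding drift from the rounded slope/intercept, evaluate the equivalent form Y = mean_Y + SD_Y * (X - mean_X) / SD_X at full precision:
Y = 63.06 + 11.57 * (65 - 40.13) / 9.27
Y = 63.06 + 11.57 * 24.87 / 9.27
Y = 63.06 + 287.7459 / 9.27
Y = 63.06 + 31.0406
Y = 94.1006

94.1006


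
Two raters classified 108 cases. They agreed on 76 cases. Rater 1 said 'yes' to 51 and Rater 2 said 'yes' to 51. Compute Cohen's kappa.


P_o = 76/108 = 0.703704
P_e = (51*51 + 57*57) / 11664 = 0.501543
kappa = (P_o - P_e) / (1 - P_e)
kappa = (0.703704 - 0.501543) / (1 - 0.501543)
kappa = 0.4056

0.4056


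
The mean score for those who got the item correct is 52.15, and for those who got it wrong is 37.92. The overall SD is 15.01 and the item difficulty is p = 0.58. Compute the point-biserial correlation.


q = 1 - p = 0.42
rpb = ((M1 - M0) / SD) * sqrt(p * q)
rpb = ((52.15 - 37.92) / 15.01) * sqrt(0.58 * 0.42)
rpb = 0.4679

0.4679


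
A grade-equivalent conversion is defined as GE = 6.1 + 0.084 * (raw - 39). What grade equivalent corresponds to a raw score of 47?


raw - median = 47 - 39 = 8
slope * diff = 0.084 * 8 = 0.672
GE = 6.1 + 0.672
GE = 6.772

6.772


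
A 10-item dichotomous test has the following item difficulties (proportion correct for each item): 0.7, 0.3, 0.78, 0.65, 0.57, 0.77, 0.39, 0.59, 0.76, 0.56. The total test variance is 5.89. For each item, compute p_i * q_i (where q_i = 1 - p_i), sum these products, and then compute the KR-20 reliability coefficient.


For each item, compute p_i * q_i:
  Item 1: 0.7 * 0.3 = 0.21
  Item 2: 0.3 * 0.7 = 0.21
  Item 3: 0.78 * 0.22 = 0.1716
  Item 4: 0.65 * 0.35 = 0.2275
  Item 5: 0.57 * 0.43 = 0.2451
  Item 6: 0.77 * 0.23 = 0.1771
  Item 7: 0.39 * 0.61 = 0.2379
  Item 8: 0.59 * 0.41 = 0.2419
  Item 9: 0.76 * 0.24 = 0.1824
  Item 10: 0.56 * 0.44 = 0.2464
Sum(p_i * q_i) = 0.21 + 0.21 + 0.1716 + 0.2275 + 0.2451 + 0.1771 + 0.2379 + 0.2419 + 0.1824 + 0.2464 = 2.1499
KR-20 = (k/(k-1)) * (1 - Sum(p_i*q_i) / Var_total)
= (10/9) * (1 - 2.1499/5.89)
= 1.1111 * 0.635
KR-20 = 0.7055

0.7055


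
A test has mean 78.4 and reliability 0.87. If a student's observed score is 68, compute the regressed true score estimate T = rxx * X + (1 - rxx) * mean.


T_est = rxx * X + (1 - rxx) * mean
T_est = 0.87 * 68 + 0.13 * 78.4
T_est = 59.16 + 10.192
T_est = 69.352

69.352


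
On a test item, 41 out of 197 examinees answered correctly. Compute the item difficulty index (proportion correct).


Item difficulty p = number correct / total examinees
p = 41 / 197
p = 0.2081

0.2081


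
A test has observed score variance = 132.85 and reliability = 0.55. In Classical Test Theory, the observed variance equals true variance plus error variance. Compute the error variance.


var_true = rxx * var_obs = 0.55 * 132.85 = 73.0675
var_error = var_obs - var_true
var_error = 132.85 - 73.0675
var_error = 59.7825

59.7825


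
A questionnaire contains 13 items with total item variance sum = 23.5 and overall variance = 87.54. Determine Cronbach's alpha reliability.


alpha = (k/(k-1)) * (1 - sum(si^2)/s_total^2)
= (13/12) * (1 - 23.5/87.54)
alpha = 0.7925

0.7925


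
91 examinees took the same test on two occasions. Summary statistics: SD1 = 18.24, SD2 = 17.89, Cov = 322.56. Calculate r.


r = cov(X,Y) / (SD_X * SD_Y)
r = 322.56 / (18.24 * 17.89)
r = 322.56 / 326.3136
r = 0.9885

0.9885


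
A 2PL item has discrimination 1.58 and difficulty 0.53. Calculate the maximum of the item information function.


For 2PL, max info at theta = b = 0.53
I_max = a^2 / 4 = 1.58^2 / 4
= 2.4964 / 4
I_max = 0.6241

0.6241


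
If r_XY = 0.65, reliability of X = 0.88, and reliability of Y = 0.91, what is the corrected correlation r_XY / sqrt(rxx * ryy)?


r_corrected = rxy / sqrt(rxx * ryy)
= 0.65 / sqrt(0.88 * 0.91)
= 0.65 / sqrt(0.8008)
= 0.65 / 0.894874
r_corrected = 0.7264

0.7264


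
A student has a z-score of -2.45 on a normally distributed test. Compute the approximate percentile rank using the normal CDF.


CDF(z) = 0.5 * (1 + erf(z/sqrt(2)))
erf(-1.7324) = -0.9857
CDF = 0.0071
Percentile rank = 0.0071 * 100 = 0.71

0.71


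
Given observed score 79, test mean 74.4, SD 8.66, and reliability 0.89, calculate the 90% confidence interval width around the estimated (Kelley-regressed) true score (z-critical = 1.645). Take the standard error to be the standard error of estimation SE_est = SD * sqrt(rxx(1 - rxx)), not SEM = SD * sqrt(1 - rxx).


True score estimate = 0.89*79 + 0.11*74.4 = 78.494
SE_est = SD * sqrt(rxx * (1 - rxx)) = 8.66 * sqrt(0.89 * 0.11) = 8.66 * sqrt(0.0979) = 2.709625
CI = T_est +/- z * SE_est, so width = 2 * z * SE_est = 2 * 1.645 * 2.709625
Width = 8.9147

8.9147


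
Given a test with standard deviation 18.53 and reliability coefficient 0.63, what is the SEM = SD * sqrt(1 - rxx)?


SEM = SD * sqrt(1 - rxx)
SEM = 18.53 * sqrt(1 - 0.63)
SEM = 18.53 * sqrt(0.37) = 18.53 * 0.608276
SEM = 11.2714

11.2714


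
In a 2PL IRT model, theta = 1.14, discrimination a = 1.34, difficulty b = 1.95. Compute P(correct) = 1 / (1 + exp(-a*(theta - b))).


a*(theta - b) = 1.34 * (1.14 - 1.95) = -1.0854
exp(--1.0854) = 2.9606
P = 1 / (1 + 2.9606)
P = 0.2525

0.2525


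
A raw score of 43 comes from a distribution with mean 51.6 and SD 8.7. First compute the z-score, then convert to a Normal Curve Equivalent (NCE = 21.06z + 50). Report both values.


z = (X - mean) / SD = (43 - 51.6) / 8.7
z = -8.6 / 8.7
z = -0.9885
NCE = NCE = 21.06z + 50
Carry z at full precision (z = -8.6 / 8.7) into the conversion:
NCE = 21.06 * (-8.6 / 8.7) + 50 = -181.116 / 8.7 + 50
NCE = -20.8179 + 50
NCE = 29.1821

29.1821


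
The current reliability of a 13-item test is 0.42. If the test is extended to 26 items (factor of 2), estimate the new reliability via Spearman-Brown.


r_new = (n * rxx) / (1 + (n-1) * rxx)
r_new = (2 * 0.42) / (1 + 1 * 0.42)
r_new = 0.84 / 1.42
r_new = 0.5915

0.5915


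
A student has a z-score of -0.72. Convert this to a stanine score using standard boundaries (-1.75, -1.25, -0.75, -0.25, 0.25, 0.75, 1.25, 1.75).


Stanine boundaries: [-1.75, -1.25, -0.75, -0.25, 0.25, 0.75, 1.25, 1.75]
z = -0.72
Check each boundary:
  z >= -1.75 -> could be stanine 2
  z >= -1.25 -> could be stanine 3
  z >= -0.75 -> could be stanine 4
  z < -0.25
  z < 0.25
  z < 0.75
  z < 1.25
  z < 1.75
Highest qualifying boundary gives stanine = 4

4


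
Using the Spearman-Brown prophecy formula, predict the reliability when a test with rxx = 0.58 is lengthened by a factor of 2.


r_new = (n * rxx) / (1 + (n-1) * rxx)
r_new = (2 * 0.58) / (1 + 1 * 0.58)
r_new = 1.16 / 1.58
r_new = 0.7342

0.7342


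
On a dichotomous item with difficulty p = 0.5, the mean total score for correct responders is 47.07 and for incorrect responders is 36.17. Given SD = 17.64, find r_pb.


q = 1 - p = 0.5
rpb = ((M1 - M0) / SD) * sqrt(p * q)
rpb = ((47.07 - 36.17) / 17.64) * sqrt(0.5 * 0.5)
rpb = 0.309

0.309


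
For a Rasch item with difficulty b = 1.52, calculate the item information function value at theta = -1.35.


P = 1/(1+exp(-(-1.35-1.52))) = 0.0537
I = P*(1-P) = 0.0537 * 0.9463
I = 0.0508

0.0508


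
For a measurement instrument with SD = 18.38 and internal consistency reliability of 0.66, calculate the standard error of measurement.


SEM = SD * sqrt(1 - rxx)
SEM = 18.38 * sqrt(1 - 0.66)
SEM = 18.38 * sqrt(0.34) = 18.38 * 0.583095
SEM = 10.7173

10.7173


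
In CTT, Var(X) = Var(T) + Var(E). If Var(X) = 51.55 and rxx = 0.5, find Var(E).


var_true = rxx * var_obs = 0.5 * 51.55 = 25.775
var_error = var_obs - var_true
var_error = 51.55 - 25.775
var_error = 25.775

25.775


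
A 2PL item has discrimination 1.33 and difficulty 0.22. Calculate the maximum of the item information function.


For 2PL, max info at theta = b = 0.22
I_max = a^2 / 4 = 1.33^2 / 4
= 1.7689 / 4
I_max = 0.4422

0.4422


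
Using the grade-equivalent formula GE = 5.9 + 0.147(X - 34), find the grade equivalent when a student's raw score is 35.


raw - median = 35 - 34 = 1
slope * diff = 0.147 * 1 = 0.147
GE = 5.9 + 0.147
GE = 6.047

6.047


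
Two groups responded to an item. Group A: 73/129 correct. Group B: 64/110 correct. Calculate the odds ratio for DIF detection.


Odds_A = 73/56 = 1.3036
Odds_B = 64/46 = 1.3913
OR = Odds_A / Odds_B = 1.3036 / 1.3913
Exactly, OR = (73 * 46) / (56 * 64) = 3358 / 3584
OR = 0.9369

0.9369


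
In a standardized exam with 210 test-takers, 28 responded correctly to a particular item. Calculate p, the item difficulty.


Item difficulty p = number correct / total examinees
p = 28 / 210
p = 0.1333

0.1333


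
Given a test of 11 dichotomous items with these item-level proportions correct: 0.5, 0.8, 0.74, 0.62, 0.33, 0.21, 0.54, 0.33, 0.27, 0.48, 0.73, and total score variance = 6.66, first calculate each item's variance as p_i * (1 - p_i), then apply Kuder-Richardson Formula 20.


For each item, compute p_i * q_i:
  Item 1: 0.5 * 0.5 = 0.25
  Item 2: 0.8 * 0.2 = 0.16
  Item 3: 0.74 * 0.26 = 0.1924
  Item 4: 0.62 * 0.38 = 0.2356
  Item 5: 0.33 * 0.67 = 0.2211
  Item 6: 0.21 * 0.79 = 0.1659
  Item 7: 0.54 * 0.46 = 0.2484
  Item 8: 0.33 * 0.67 = 0.2211
  Item 9: 0.27 * 0.73 = 0.1971
  Item 10: 0.48 * 0.52 = 0.2496
  Item 11: 0.73 * 0.27 = 0.1971
Sum(p_i * q_i) = 0.25 + 0.16 + 0.1924 + 0.2356 + 0.2211 + 0.1659 + 0.2484 + 0.2211 + 0.1971 + 0.2496 + 0.1971 = 2.3383
KR-20 = (k/(k-1)) * (1 - Sum(p_i*q_i) / Var_total)
= (11/10) * (1 - 2.3383/6.66)
= 1.1 * 0.6489
KR-20 = 0.7138

0.7138


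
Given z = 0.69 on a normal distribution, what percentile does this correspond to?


CDF(z) = 0.5 * (1 + erf(z/sqrt(2)))
erf(0.4879) = 0.5098
CDF = 0.7549
Percentile rank = 0.7549 * 100 = 75.49

75.49


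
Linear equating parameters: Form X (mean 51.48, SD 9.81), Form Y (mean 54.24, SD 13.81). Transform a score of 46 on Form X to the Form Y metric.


slope = SD_Y / SD_X = 13.81 / 9.81 ~ 1.4077
intercept = mean_Y - slope * mean_X = 54.24 - (13.81 / 9.81) * 51.48 ~ -18.2308
Y = slope * X + intercept. To avoid rounding drift from the rounded slope/intercept, evaluate the equivalent form Y = mean_Y + SD_Y * (X - mean_X) / SD_X at full precision:
Y = 54.24 + 13.81 * (46 - 51.48) / 9.81
Y = 54.24 - 13.81 * 5.48 / 9.81
Y = 54.24 - 75.6788 / 9.81
Y = 54.24 - 7.7145
Y = 46.5255

46.5255


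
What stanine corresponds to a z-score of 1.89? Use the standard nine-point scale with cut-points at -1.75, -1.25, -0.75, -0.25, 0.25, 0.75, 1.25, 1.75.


Stanine boundaries: [-1.75, -1.25, -0.75, -0.25, 0.25, 0.75, 1.25, 1.75]
z = 1.89
Check each boundary:
  z >= -1.75 -> could be stanine 2
  z >= -1.25 -> could be stanine 3
  z >= -0.75 -> could be stanine 4
  z >= -0.25 -> could be stanine 5
  z >= 0.25 -> could be stanine 6
  z >= 0.75 -> could be stanine 7
  z >= 1.25 -> could be stanine 8
  z >= 1.75 -> could be stanine 9
Highest qualifying boundary gives stanine = 9

9


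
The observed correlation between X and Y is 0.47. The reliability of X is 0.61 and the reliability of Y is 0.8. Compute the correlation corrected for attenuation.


r_corrected = rxy / sqrt(rxx * ryy)
= 0.47 / sqrt(0.61 * 0.8)
= 0.47 / sqrt(0.488)
= 0.47 / 0.69857
r_corrected = 0.6728

0.6728


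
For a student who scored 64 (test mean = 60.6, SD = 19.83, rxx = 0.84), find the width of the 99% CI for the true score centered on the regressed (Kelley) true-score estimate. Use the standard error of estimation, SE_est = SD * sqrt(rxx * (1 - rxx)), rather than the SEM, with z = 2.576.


True score estimate = 0.84*64 + 0.16*60.6 = 63.456
SE_est = SD * sqrt(rxx * (1 - rxx)) = 19.83 * sqrt(0.84 * 0.16) = 19.83 * sqrt(0.1344) = 7.269798
CI = T_est +/- z * SE_est, so width = 2 * z * SE_est = 2 * 2.576 * 7.269798
Width = 37.454

37.454


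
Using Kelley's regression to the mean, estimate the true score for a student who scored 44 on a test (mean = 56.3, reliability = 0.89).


T_est = rxx * X + (1 - rxx) * mean
T_est = 0.89 * 44 + 0.11 * 56.3
T_est = 39.16 + 6.193
T_est = 45.353

45.353


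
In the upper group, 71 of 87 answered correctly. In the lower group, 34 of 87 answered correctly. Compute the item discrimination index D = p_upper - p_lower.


p_upper = 71/87 = 0.8161
p_lower = 34/87 = 0.3908
D = 0.8161 - 0.3908 = 0.4253

0.4253


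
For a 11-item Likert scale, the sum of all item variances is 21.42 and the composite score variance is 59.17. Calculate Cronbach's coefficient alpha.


alpha = (k/(k-1)) * (1 - sum(si^2)/s_total^2)
= (11/10) * (1 - 21.42/59.17)
alpha = 0.7018

0.7018


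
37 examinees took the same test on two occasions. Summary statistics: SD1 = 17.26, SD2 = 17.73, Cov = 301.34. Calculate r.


r = cov(X,Y) / (SD_X * SD_Y)
r = 301.34 / (17.26 * 17.73)
r = 301.34 / 306.0198
r = 0.9847

0.9847


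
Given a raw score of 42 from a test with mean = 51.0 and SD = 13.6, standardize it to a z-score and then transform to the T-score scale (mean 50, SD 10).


z = (X - mean) / SD = (42 - 51.0) / 13.6
z = -9.0 / 13.6
z = -0.6618
T-score = T = 50 + 10z
Carry z at full precision (z = -9.0 / 13.6) into the conversion:
T-score = 50 + 10 * (-9.0 / 13.6) = 50 + -90 / 13.6
T-score = 50 + -6.6176
T-score = 43.3824

43.3824


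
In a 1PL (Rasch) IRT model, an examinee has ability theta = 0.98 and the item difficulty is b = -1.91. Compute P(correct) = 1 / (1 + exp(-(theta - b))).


theta - b = 0.98 - -1.91 = 2.89
exp(-(theta - b)) = exp(-2.89) = 0.0556
P = 1 / (1 + 0.0556)
P = 0.9473

0.9473


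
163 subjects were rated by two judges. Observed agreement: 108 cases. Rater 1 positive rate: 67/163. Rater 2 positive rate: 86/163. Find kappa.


P_o = 108/163 = 0.662577
P_e = (67*86 + 96*77) / 26569 = 0.495088
kappa = (P_o - P_e) / (1 - P_e)
kappa = (0.662577 - 0.495088) / (1 - 0.495088)
kappa = 0.3317

0.3317
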